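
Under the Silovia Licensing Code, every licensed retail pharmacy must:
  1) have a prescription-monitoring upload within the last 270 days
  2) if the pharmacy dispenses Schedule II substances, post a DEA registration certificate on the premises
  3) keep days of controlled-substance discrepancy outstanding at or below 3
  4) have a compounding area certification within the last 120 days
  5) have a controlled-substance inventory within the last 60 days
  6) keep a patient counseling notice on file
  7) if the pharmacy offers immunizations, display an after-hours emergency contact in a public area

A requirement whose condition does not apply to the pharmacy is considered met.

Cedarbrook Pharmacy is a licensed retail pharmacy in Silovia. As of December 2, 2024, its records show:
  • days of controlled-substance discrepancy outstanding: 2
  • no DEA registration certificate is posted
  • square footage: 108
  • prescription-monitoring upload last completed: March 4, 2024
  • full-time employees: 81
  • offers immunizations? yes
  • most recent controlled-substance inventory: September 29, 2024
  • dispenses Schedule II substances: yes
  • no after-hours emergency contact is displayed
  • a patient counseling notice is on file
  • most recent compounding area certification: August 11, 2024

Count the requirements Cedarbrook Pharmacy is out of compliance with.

4

1. prescription-monitoring upload 273 days ago vs limit 270 → not met
2. condition 'dispenses Schedule II substances' holds; DEA registration certificate absent → not met
3. days of controlled-substance discrepancy outstanding 2 ≤ 3 → met
4. compounding area certification 113 days ago vs limit 120 → met
5. controlled-substance inventory 64 days ago vs limit 60 → not met
6. patient counseling notice present → met
7. condition 'offers immunizations' holds; after-hours emergency contact absent → not met
Not met: 4 of 7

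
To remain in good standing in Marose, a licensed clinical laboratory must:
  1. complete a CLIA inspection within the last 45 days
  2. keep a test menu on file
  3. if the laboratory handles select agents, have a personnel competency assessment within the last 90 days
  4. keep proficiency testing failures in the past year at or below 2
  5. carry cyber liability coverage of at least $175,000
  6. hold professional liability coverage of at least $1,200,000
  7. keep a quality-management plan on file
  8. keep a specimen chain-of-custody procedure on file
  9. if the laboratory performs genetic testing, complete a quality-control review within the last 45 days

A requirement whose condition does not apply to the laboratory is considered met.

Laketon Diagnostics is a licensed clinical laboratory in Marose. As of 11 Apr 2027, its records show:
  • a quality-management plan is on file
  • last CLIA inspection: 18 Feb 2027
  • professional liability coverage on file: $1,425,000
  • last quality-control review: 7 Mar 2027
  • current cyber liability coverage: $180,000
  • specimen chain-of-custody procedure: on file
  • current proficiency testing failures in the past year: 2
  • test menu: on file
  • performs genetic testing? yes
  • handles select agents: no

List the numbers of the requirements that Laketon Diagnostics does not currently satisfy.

1. CLIA inspection 52 days ago vs limit 45 → not met
2. test menu present → met
3. condition 'handles select agents' does not hold → requirement n/a → met
4. proficiency testing failures in the past year 2 ≤ 2 → met
5. cyber liability coverage $180,000 ≥ $175,000 → met
6. professional liability coverage $1,425,000 ≥ $1,200,000 → met
7. quality-management plan present → met
8. specimen chain-of-custody procedure present → met
9. condition 'performs genetic testing' holds; quality-control review 35 days ago vs limit 45 → met
Not met: 1

1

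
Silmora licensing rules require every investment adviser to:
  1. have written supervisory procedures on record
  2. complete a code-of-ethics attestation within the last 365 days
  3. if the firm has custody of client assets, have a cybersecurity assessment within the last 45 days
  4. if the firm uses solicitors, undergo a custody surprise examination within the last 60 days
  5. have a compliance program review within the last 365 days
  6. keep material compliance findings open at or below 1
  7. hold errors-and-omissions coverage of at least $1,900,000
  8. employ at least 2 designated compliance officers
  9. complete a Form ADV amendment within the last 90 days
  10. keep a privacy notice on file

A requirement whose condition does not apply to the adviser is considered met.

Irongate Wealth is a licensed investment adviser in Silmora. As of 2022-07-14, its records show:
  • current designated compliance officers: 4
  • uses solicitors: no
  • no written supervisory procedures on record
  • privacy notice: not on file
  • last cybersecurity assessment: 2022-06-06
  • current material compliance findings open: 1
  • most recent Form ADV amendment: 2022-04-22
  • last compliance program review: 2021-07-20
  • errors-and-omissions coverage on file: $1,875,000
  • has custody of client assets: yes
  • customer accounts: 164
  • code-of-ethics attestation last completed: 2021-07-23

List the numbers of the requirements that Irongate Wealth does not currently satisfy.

1. written supervisory procedures absent → not met
2. code-of-ethics attestation 356 days ago vs limit 365 → met
3. condition 'has custody of client assets' holds; cybersecurity assessment 38 days ago vs limit 45 → met
4. condition 'uses solicitors' does not hold → requirement n/a → met
5. compliance program review 359 days ago vs limit 365 → met
6. material compliance findings open 1 ≤ 1 → met
7. errors-and-omissions coverage $1,875,000 < $1,900,000 → not met
8. designated compliance officers 4 ≥ 2 → met
9. Form ADV amendment 83 days ago vs limit 90 → met
10. privacy notice absent → not met
Not met: 1, 7, 10

1, 7, 10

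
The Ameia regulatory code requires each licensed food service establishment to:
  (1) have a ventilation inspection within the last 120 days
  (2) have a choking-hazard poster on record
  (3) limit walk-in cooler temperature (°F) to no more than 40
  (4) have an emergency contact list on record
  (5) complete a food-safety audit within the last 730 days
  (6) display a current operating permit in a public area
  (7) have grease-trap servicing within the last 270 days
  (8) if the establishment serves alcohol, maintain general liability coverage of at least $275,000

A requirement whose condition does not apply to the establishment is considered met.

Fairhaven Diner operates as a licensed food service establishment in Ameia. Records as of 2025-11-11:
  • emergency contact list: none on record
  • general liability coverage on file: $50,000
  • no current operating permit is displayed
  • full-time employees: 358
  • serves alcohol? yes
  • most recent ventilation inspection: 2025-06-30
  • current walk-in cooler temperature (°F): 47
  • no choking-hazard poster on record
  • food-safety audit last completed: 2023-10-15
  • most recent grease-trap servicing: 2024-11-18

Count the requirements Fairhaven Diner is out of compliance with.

1. ventilation inspection 134 days ago vs limit 120 → not met
2. choking-hazard poster absent → not met
3. walk-in cooler temperature (°F) 47 > 40 → not met
4. emergency contact list absent → not met
5. food-safety audit 758 days ago vs limit 730 → not met
6. current operating permit absent → not met
7. grease-trap servicing 358 days ago vs limit 270 → not met
8. condition 'serves alcohol' holds; general liability coverage $50,000 < $275,000 → not met
Not met: 8 of 8

8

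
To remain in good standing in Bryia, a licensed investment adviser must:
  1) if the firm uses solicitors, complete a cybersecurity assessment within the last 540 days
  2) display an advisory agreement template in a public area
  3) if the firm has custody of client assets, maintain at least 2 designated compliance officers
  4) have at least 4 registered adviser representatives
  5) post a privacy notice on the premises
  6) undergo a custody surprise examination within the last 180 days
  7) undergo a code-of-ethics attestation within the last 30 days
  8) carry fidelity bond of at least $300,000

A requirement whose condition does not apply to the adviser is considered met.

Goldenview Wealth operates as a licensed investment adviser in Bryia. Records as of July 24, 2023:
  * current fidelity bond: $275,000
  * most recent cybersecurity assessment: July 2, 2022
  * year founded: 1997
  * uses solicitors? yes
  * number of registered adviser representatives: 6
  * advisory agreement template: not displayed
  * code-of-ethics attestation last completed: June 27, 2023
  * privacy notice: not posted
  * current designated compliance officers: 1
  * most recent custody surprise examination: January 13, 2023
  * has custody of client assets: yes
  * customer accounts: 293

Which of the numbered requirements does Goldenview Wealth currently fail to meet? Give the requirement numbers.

1. condition 'uses solicitors' holds; cybersecurity assessment 387 days ago vs limit 540 → met
2. advisory agreement template absent → not met
3. condition 'has custody of client assets' holds; designated compliance officers 1 < 2 → not met
4. registered adviser representatives 6 ≥ 4 → met
5. privacy notice absent → not met
6. custody surprise examination 192 days ago vs limit 180 → not met
7. code-of-ethics attestation 27 days ago vs limit 30 → met
8. fidelity bond $275,000 < $300,000 → not met
Not met: 2, 3, 5, 6, 8

2, 3, 5, 6, 8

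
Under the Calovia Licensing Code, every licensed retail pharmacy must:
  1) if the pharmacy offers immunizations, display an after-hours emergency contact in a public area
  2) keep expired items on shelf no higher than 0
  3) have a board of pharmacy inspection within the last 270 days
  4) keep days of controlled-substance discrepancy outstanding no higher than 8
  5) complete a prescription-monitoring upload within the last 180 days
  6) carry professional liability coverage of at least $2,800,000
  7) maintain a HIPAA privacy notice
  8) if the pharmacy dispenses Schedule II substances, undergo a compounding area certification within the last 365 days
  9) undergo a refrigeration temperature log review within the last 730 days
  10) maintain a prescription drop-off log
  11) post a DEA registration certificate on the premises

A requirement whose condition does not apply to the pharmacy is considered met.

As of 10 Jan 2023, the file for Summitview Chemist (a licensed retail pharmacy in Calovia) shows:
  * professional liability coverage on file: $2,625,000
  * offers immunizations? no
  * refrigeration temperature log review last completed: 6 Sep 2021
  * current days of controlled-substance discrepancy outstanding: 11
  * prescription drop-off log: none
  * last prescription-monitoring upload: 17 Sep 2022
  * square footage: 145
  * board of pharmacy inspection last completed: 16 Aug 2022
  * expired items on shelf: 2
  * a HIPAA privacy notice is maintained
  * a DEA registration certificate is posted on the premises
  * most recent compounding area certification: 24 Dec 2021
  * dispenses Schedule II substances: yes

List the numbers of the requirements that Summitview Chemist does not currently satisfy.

1. condition 'offers immunizations' does not hold → requirement n/a → met
2. expired items on shelf 2 > 0 → not met
3. board of pharmacy inspection 147 days ago vs limit 270 → met
4. days of controlled-substance discrepancy outstanding 11 > 8 → not met
5. prescription-monitoring upload 115 days ago vs limit 180 → met
6. professional liability coverage $2,625,000 < $2,800,000 → not met
7. HIPAA privacy notice present → met
8. condition 'dispenses Schedule II substances' holds; compounding area certification 382 days ago vs limit 365 → not met
9. refrigeration temperature log review 491 days ago vs limit 730 → met
10. prescription drop-off log absent → not met
11. DEA registration certificate present → met
Not met: 2, 4, 6, 8, 10

2, 4, 6, 8, 10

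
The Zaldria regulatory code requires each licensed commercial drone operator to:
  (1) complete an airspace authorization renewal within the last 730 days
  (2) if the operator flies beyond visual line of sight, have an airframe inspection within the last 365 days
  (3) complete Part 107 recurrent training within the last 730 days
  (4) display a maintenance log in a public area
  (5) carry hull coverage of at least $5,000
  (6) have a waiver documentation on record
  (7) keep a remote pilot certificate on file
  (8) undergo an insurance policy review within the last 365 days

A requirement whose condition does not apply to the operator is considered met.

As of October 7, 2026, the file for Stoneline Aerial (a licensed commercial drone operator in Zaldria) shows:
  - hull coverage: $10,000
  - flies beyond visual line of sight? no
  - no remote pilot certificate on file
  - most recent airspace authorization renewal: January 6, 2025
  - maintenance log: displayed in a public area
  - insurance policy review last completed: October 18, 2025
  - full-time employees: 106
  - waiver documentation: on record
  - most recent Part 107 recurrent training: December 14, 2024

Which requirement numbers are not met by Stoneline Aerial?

1. airspace authorization renewal 639 days ago vs limit 730 → met
2. condition 'flies beyond visual line of sight' does not hold → requirement n/a → met
3. Part 107 recurrent training 662 days ago vs limit 730 → met
4. maintenance log present → met
5. hull coverage $10,000 ≥ $5,000 → met
6. waiver documentation present → met
7. remote pilot certificate absent → not met
8. insurance policy review 354 days ago vs limit 365 → met
Not met: 7

7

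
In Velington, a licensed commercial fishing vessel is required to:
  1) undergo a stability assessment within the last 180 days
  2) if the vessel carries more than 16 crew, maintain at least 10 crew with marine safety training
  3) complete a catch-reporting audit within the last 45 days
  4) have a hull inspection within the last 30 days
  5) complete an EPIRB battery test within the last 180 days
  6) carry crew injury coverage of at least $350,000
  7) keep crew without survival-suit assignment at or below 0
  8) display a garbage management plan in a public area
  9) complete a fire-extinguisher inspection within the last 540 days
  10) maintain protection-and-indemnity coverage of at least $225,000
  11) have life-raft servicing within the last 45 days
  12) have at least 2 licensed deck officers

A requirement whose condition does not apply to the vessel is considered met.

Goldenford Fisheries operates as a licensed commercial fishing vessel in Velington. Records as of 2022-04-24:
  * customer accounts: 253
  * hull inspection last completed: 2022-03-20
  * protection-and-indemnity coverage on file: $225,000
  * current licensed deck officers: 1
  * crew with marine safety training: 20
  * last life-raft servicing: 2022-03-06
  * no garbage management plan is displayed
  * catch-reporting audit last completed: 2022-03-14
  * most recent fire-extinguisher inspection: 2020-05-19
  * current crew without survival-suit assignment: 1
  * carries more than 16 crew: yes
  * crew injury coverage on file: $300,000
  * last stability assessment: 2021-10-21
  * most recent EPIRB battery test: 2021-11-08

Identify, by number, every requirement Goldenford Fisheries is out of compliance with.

1, 4, 6, 7, 8, 9, 11, 12

1. stability assessment 185 days ago vs limit 180 → not met
2. condition 'carries more than 16 crew' holds; crew with marine safety training 20 ≥ 10 → met
3. catch-reporting audit 41 days ago vs limit 45 → met
4. hull inspection 35 days ago vs limit 30 → not met
5. EPIRB battery test 167 days ago vs limit 180 → met
6. crew injury coverage $300,000 < $350,000 → not met
7. crew without survival-suit assignment 1 > 0 → not met
8. garbage management plan absent → not met
9. fire-extinguisher inspection 705 days ago vs limit 540 → not met
10. protection-and-indemnity coverage $225,000 ≥ $225,000 → met
11. life-raft servicing 49 days ago vs limit 45 → not met
12. licensed deck officers 1 < 2 → not met
Not met: 1, 4, 6, 7, 8, 9, 11, 12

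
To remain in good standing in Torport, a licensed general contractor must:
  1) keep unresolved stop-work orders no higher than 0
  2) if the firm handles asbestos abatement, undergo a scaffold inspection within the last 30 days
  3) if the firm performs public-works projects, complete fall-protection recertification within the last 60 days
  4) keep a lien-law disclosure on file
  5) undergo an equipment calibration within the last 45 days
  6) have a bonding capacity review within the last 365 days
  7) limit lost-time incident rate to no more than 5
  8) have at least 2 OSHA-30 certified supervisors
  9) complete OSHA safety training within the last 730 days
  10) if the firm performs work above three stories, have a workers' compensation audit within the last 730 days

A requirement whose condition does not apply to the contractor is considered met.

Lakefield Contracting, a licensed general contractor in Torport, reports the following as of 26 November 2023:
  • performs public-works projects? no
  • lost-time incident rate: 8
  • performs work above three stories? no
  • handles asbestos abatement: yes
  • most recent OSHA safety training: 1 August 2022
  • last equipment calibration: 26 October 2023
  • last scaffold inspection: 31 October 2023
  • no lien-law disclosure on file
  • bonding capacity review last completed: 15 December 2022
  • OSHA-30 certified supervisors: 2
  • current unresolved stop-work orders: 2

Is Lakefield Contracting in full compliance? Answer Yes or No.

1. unresolved stop-work orders 2 > 0 → not met
2. condition 'handles asbestos abatement' holds; scaffold inspection 26 days ago vs limit 30 → met
3. condition 'performs public-works projects' does not hold → requirement n/a → met
4. lien-law disclosure absent → not met
5. equipment calibration 31 days ago vs limit 45 → met
6. bonding capacity review 346 days ago vs limit 365 → met
7. lost-time incident rate 8 > 5 → not met
8. OSHA-30 certified supervisors 2 ≥ 2 → met
9. OSHA safety training 482 days ago vs limit 730 → met
10. condition 'performs work above three stories' does not hold → requirement n/a → met
Not met: 1, 4, 7

No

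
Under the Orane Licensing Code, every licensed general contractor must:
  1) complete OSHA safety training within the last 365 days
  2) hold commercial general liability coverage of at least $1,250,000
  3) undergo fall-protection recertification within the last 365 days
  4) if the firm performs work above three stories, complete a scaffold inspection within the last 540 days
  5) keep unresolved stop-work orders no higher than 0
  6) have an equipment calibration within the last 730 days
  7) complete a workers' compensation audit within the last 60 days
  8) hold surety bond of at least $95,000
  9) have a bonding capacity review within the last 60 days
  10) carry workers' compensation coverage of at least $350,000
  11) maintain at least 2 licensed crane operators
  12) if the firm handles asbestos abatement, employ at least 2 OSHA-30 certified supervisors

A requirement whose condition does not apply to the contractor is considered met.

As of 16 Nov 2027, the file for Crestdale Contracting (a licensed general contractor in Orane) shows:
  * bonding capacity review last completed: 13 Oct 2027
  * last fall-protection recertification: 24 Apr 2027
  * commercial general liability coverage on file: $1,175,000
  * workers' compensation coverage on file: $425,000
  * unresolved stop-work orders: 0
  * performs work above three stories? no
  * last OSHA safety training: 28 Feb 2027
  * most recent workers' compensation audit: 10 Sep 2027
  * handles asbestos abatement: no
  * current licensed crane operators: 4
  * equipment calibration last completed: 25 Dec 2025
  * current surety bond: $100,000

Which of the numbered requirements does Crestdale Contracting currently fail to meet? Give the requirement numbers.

1. OSHA safety training 261 days ago vs limit 365 → met
2. commercial general liability coverage $1,175,000 < $1,250,000 → not met
3. fall-protection recertification 206 days ago vs limit 365 → met
4. condition 'performs work above three stories' does not hold → requirement n/a → met
5. unresolved stop-work orders 0 ≤ 0 → met
6. equipment calibration 691 days ago vs limit 730 → met
7. workers' compensation audit 67 days ago vs limit 60 → not met
8. surety bond $100,000 ≥ $95,000 → met
9. bonding capacity review 34 days ago vs limit 60 → met
10. workers' compensation coverage $425,000 ≥ $350,000 → met
11. licensed crane operators 4 ≥ 2 → met
12. condition 'handles asbestos abatement' does not hold → requirement n/a → met
Not met: 2, 7

2, 7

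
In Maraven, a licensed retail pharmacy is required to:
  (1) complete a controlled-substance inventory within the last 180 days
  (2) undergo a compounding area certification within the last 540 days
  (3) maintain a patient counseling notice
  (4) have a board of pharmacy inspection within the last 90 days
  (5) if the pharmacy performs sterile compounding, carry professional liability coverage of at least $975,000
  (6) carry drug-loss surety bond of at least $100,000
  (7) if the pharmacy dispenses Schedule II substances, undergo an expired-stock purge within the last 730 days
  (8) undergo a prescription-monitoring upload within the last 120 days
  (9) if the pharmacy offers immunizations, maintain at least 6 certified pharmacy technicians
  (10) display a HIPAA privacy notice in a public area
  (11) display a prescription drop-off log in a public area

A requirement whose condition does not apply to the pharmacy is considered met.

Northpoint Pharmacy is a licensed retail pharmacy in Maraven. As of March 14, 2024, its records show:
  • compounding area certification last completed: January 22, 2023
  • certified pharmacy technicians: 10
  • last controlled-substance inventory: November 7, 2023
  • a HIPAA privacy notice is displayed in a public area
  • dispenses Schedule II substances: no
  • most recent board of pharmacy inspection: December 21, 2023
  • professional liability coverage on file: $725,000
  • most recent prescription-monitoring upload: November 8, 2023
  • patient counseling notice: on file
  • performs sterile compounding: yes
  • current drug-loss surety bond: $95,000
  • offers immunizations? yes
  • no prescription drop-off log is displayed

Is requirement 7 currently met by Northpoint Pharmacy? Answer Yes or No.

Yes

7. condition 'dispenses Schedule II substances' does not hold → requirement n/a → met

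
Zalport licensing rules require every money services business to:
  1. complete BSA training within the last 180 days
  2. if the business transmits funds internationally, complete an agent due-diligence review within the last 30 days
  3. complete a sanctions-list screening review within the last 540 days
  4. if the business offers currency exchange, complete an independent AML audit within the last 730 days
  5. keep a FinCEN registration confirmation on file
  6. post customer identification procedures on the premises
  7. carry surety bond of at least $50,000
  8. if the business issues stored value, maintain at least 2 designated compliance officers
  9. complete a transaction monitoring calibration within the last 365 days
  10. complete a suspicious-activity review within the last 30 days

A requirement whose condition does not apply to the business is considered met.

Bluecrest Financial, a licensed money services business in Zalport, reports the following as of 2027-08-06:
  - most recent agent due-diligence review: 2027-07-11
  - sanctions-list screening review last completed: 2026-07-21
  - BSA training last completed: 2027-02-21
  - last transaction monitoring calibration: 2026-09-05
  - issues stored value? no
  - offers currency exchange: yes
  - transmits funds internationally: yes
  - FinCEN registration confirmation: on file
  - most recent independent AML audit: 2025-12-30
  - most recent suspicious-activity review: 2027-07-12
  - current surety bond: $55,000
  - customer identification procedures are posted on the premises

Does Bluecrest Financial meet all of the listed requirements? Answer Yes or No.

Yes

1. BSA training 166 days ago vs limit 180 → met
2. condition 'transmits funds internationally' holds; agent due-diligence review 26 days ago vs limit 30 → met
3. sanctions-list screening review 381 days ago vs limit 540 → met
4. condition 'offers currency exchange' holds; independent AML audit 584 days ago vs limit 730 → met
5. FinCEN registration confirmation present → met
6. customer identification procedures present → met
7. surety bond $55,000 ≥ $50,000 → met
8. condition 'issues stored value' does not hold → requirement n/a → met
9. transaction monitoring calibration 335 days ago vs limit 365 → met
10. suspicious-activity review 25 days ago vs limit 30 → met
All met.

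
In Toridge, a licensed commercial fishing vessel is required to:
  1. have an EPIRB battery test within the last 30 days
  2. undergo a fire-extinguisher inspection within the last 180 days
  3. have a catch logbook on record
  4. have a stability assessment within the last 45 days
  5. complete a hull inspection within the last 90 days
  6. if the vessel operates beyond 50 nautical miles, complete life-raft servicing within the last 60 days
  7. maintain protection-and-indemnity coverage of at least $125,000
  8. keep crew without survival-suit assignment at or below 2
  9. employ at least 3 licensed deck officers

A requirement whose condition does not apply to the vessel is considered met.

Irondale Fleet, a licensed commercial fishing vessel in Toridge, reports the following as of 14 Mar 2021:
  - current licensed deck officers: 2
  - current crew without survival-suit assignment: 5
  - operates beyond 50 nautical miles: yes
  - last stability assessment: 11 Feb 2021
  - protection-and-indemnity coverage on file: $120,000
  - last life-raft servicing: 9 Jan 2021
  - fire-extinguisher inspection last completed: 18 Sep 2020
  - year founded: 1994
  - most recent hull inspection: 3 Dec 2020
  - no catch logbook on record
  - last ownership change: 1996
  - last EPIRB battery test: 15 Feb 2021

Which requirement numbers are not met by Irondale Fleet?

3, 5, 6, 7, 8, 9

1. EPIRB battery test 27 days ago vs limit 30 → met
2. fire-extinguisher inspection 177 days ago vs limit 180 → met
3. catch logbook absent → not met
4. stability assessment 31 days ago vs limit 45 → met
5. hull inspection 101 days ago vs limit 90 → not met
6. condition 'operates beyond 50 nautical miles' holds; life-raft servicing 64 days ago vs limit 60 → not met
7. protection-and-indemnity coverage $120,000 < $125,000 → not met
8. crew without survival-suit assignment 5 > 2 → not met
9. licensed deck officers 2 < 3 → not met
Not met: 3, 5, 6, 7, 8, 9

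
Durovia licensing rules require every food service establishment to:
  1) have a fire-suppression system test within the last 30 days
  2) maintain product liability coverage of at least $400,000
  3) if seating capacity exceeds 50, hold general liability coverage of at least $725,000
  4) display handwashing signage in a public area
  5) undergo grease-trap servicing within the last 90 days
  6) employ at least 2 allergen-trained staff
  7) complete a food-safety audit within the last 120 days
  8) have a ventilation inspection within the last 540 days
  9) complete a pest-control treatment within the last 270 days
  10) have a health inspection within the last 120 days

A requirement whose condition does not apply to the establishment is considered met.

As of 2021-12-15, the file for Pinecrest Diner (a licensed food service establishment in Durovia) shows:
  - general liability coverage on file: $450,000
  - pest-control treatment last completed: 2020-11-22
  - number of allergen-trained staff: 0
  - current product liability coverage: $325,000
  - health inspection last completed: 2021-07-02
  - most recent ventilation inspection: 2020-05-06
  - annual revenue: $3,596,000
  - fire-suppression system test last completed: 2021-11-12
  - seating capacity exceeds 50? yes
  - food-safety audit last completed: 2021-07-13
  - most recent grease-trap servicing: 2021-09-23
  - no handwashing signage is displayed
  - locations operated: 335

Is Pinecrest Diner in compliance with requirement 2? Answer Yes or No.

2. product liability coverage $325,000 < $400,000 → not met

No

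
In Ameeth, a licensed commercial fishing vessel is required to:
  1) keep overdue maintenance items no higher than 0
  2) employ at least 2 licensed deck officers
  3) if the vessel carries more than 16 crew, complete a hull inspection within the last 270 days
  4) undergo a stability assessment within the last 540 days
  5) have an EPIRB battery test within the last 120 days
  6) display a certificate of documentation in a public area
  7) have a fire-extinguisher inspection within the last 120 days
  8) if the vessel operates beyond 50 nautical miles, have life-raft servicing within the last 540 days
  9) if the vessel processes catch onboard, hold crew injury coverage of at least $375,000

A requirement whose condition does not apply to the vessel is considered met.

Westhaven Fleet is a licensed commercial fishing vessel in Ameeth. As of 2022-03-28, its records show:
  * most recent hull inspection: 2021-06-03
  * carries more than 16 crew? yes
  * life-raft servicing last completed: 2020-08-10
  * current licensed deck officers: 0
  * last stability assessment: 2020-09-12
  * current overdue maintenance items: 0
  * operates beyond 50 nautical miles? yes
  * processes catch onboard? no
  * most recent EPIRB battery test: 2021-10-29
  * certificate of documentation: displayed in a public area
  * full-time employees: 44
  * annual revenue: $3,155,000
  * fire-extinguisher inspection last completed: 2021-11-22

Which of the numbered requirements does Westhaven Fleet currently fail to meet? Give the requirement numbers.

2, 3, 4, 5, 7, 8

1. overdue maintenance items 0 ≤ 0 → met
2. licensed deck officers 0 < 2 → not met
3. condition 'carries more than 16 crew' holds; hull inspection 298 days ago vs limit 270 → not met
4. stability assessment 562 days ago vs limit 540 → not met
5. EPIRB battery test 150 days ago vs limit 120 → not met
6. certificate of documentation present → met
7. fire-extinguisher inspection 126 days ago vs limit 120 → not met
8. condition 'operates beyond 50 nautical miles' holds; life-raft servicing 595 days ago vs limit 540 → not met
9. condition 'processes catch onboard' does not hold → requirement n/a → met
Not met: 2, 3, 4, 5, 7, 8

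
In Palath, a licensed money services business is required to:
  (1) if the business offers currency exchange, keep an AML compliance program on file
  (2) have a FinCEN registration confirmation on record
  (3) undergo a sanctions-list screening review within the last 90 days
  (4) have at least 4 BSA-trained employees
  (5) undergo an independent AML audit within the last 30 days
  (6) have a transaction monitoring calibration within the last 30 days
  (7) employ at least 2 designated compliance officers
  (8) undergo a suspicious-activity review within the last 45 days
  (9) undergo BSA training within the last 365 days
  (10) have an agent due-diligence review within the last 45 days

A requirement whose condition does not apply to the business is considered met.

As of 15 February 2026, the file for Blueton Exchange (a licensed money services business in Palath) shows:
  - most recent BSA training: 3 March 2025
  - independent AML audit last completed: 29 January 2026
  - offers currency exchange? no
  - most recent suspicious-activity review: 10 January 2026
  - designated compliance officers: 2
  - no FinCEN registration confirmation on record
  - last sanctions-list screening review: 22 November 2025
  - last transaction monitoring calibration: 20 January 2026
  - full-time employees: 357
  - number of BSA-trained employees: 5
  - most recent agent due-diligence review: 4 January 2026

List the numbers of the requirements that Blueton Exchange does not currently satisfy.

1. condition 'offers currency exchange' does not hold → requirement n/a → met
2. FinCEN registration confirmation absent → not met
3. sanctions-list screening review 85 days ago vs limit 90 → met
4. BSA-trained employees 5 ≥ 4 → met
5. independent AML audit 17 days ago vs limit 30 → met
6. transaction monitoring calibration 26 days ago vs limit 30 → met
7. designated compliance officers 2 ≥ 2 → met
8. suspicious-activity review 36 days ago vs limit 45 → met
9. BSA training 349 days ago vs limit 365 → met
10. agent due-diligence review 42 days ago vs limit 45 → met
Not met: 2

2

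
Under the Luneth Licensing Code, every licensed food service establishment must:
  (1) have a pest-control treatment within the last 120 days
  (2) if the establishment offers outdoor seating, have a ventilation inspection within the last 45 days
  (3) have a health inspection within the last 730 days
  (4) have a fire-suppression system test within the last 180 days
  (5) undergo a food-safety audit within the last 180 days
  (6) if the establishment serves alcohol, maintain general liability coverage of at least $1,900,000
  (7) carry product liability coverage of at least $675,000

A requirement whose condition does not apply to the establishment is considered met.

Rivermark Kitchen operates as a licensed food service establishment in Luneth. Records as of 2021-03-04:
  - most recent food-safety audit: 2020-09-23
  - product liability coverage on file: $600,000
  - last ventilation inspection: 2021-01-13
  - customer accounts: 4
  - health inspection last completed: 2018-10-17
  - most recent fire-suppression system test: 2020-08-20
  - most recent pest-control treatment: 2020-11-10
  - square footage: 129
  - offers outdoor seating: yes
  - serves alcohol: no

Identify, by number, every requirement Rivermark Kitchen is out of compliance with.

1. pest-control treatment 114 days ago vs limit 120 → met
2. condition 'offers outdoor seating' holds; ventilation inspection 50 days ago vs limit 45 → not met
3. health inspection 869 days ago vs limit 730 → not met
4. fire-suppression system test 196 days ago vs limit 180 → not met
5. food-safety audit 162 days ago vs limit 180 → met
6. condition 'serves alcohol' does not hold → requirement n/a → met
7. product liability coverage $600,000 < $675,000 → not met
Not met: 2, 3, 4, 7

2, 3, 4, 7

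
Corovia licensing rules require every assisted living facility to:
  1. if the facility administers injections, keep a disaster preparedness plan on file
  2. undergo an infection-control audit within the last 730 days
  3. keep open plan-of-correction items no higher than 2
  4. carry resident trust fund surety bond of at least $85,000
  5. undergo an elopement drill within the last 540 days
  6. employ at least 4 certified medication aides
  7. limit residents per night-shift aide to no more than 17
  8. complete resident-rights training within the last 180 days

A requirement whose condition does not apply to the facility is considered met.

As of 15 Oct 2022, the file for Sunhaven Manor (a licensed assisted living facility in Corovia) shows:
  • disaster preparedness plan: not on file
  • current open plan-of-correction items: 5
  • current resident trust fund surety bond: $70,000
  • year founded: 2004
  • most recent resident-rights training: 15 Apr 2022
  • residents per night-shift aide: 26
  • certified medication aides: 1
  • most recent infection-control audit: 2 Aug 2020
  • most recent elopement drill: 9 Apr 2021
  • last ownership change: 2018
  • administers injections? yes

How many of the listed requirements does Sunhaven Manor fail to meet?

1. condition 'administers injections' holds; disaster preparedness plan absent → not met
2. infection-control audit 804 days ago vs limit 730 → not met
3. open plan-of-correction items 5 > 2 → not met
4. resident trust fund surety bond $70,000 < $85,000 → not met
5. elopement drill 554 days ago vs limit 540 → not met
6. certified medication aides 1 < 4 → not met
7. residents per night-shift aide 26 > 17 → not met
8. resident-rights training 183 days ago vs limit 180 → not met
Not met: 8 of 8

8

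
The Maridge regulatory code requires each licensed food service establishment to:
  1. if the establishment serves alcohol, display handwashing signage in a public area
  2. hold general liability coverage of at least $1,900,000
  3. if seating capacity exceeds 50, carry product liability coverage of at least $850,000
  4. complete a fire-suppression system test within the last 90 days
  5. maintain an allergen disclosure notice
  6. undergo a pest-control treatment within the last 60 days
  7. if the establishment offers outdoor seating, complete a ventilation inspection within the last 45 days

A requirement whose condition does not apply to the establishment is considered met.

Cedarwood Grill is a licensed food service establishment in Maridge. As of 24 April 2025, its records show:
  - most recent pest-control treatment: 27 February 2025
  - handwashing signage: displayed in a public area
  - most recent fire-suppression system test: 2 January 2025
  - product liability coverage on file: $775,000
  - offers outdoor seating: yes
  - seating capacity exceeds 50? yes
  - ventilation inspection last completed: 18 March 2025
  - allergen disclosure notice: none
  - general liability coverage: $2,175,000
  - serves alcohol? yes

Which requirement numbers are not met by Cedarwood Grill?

3, 4, 5

1. condition 'serves alcohol' holds; handwashing signage present → met
2. general liability coverage $2,175,000 ≥ $1,900,000 → met
3. condition 'seating capacity exceeds 50' holds; product liability coverage $775,000 < $850,000 → not met
4. fire-suppression system test 112 days ago vs limit 90 → not met
5. allergen disclosure notice absent → not met
6. pest-control treatment 56 days ago vs limit 60 → met
7. condition 'offers outdoor seating' holds; ventilation inspection 37 days ago vs limit 45 → met
Not met: 3, 4, 5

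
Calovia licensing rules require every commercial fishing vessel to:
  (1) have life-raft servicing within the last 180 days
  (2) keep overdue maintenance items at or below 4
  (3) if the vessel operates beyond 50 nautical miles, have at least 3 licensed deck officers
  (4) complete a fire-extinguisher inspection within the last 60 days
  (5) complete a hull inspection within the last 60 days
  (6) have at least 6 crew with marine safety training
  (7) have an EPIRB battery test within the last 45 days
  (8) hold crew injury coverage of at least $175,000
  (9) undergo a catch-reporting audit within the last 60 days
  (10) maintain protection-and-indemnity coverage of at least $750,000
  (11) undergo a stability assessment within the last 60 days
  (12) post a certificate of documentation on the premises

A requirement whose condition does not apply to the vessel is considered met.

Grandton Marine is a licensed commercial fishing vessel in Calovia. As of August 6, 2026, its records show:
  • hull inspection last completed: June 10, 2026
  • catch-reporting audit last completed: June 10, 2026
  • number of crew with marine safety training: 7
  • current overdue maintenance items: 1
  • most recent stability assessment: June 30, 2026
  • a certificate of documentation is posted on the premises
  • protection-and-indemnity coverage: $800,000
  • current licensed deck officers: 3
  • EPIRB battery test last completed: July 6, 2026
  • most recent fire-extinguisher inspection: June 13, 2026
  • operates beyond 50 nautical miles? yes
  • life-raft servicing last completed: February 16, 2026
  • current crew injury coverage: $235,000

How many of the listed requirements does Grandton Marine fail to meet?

0

1. life-raft servicing 171 days ago vs limit 180 → met
2. overdue maintenance items 1 ≤ 4 → met
3. condition 'operates beyond 50 nautical miles' holds; licensed deck officers 3 ≥ 3 → met
4. fire-extinguisher inspection 54 days ago vs limit 60 → met
5. hull inspection 57 days ago vs limit 60 → met
6. crew with marine safety training 7 ≥ 6 → met
7. EPIRB battery test 31 days ago vs limit 45 → met
8. crew injury coverage $235,000 ≥ $175,000 → met
9. catch-reporting audit 57 days ago vs limit 60 → met
10. protection-and-indemnity coverage $800,000 ≥ $750,000 → met
11. stability assessment 37 days ago vs limit 60 → met
12. certificate of documentation present → met
Not met: 0 of 12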